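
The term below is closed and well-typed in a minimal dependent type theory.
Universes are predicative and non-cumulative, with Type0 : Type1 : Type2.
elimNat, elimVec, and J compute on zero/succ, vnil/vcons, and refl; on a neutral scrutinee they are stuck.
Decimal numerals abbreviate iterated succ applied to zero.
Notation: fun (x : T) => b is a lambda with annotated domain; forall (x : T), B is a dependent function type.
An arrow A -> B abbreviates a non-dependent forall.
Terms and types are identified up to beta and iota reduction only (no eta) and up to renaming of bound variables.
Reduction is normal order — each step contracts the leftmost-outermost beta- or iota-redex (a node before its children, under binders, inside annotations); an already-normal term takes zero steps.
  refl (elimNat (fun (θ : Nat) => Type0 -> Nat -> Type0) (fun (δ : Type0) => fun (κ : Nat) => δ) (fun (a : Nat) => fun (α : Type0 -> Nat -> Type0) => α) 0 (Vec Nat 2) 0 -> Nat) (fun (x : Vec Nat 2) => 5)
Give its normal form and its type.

reduced normal form:
  refl (Vec Nat 2 -> Nat) (fun (θ : Vec Nat 2) => 5)
the term's type:
  Eq (Vec Nat 2 -> Nat) (fun (θ : Vec Nat 2) => 5) (fun (δ : Vec Nat 2) => 5)
observation: the term reaches its normal form after 3 normal-order steps.


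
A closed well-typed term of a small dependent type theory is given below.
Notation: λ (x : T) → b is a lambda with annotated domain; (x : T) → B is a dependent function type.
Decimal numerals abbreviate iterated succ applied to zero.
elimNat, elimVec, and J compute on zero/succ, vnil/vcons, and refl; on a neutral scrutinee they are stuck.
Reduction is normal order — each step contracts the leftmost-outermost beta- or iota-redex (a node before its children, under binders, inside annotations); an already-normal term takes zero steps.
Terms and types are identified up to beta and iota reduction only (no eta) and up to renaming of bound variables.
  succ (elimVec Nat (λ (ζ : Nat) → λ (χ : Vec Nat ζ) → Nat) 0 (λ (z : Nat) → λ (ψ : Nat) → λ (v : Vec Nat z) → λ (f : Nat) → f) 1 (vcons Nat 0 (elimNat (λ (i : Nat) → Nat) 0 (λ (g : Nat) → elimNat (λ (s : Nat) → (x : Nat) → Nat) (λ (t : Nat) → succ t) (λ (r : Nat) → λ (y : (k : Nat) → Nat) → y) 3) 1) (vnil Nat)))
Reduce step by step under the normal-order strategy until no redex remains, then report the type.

normal-order reduction:
  succ (elimVec Nat (λ (ζ : Nat) → λ (χ : Vec Nat ζ) → Nat) 0 (λ (z : Nat) → λ (ψ : Nat) → λ (v : Vec Nat z) → λ (f : Nat) → f) 1 (vcons Nat 0 (elimNat (λ (i : Nat) → Nat) 0 (λ (g : Nat) → elimNat (λ (s : Nat) → (x : Nat) → Nat) (λ (t : Nat) → succ t) (λ (r : Nat) → λ (y : (k : Nat) → Nat) → y) 3) 1) (vnil Nat)))
  ~> succ ((λ (ζ : Nat) → λ (χ : Nat) → λ (z : Vec Nat ζ) → λ (ψ : Nat) → ψ) 0 (elimNat (λ (v : Nat) → Nat) 0 (λ (f : Nat) → elimNat (λ (i : Nat) → (g : Nat) → Nat) (λ (s : Nat) → succ s) (λ (x : Nat) → λ (t : (r : Nat) → Nat) → t) 3) 1) (vnil Nat) (elimVec Nat (λ (y : Nat) → λ (k : Vec Nat y) → Nat) 0 (λ (h : Nat) → λ (ρ : Nat) → λ (d : Vec Nat h) → λ (c : Nat) → c) 0 (vnil Nat)))
  ~> succ ((λ (ζ : Nat) → λ (χ : Vec Nat 0) → λ (z : Nat) → z) (elimNat (λ (ψ : Nat) → Nat) 0 (λ (v : Nat) → elimNat (λ (f : Nat) → (i : Nat) → Nat) (λ (g : Nat) → succ g) (λ (s : Nat) → λ (x : (t : Nat) → Nat) → x) 3) 1) (vnil Nat) (elimVec Nat (λ (r : Nat) → λ (y : Vec Nat r) → Nat) 0 (λ (k : Nat) → λ (h : Nat) → λ (ρ : Vec Nat k) → λ (d : Nat) → d) 0 (vnil Nat)))
  ~> succ ((λ (ζ : Vec Nat 0) → λ (χ : Nat) → χ) (vnil Nat) (elimVec Nat (λ (z : Nat) → λ (ψ : Vec Nat z) → Nat) 0 (λ (v : Nat) → λ (f : Nat) → λ (i : Vec Nat v) → λ (g : Nat) → g) 0 (vnil Nat)))
  ~> succ ((λ (ζ : Nat) → ζ) (elimVec Nat (λ (χ : Nat) → λ (z : Vec Nat χ) → Nat) 0 (λ (ψ : Nat) → λ (v : Nat) → λ (f : Vec Nat ψ) → λ (i : Nat) → i) 0 (vnil Nat)))
  ~> succ (elimVec Nat (λ (ζ : Nat) → λ (χ : Vec Nat ζ) → Nat) 0 (λ (z : Nat) → λ (ψ : Nat) → λ (v : Vec Nat z) → λ (f : Nat) → f) 0 (vnil Nat))
  ~> 1
the term's type:
  Nat


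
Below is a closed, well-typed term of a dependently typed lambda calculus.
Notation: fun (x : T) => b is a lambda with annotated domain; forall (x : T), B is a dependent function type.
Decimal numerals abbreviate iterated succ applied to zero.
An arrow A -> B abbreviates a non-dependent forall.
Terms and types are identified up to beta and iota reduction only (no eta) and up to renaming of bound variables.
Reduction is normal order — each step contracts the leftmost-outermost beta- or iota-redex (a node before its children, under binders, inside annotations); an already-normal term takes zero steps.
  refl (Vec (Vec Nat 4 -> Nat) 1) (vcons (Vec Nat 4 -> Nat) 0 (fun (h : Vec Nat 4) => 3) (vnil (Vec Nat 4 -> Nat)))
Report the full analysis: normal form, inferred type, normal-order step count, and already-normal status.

normal form:
  refl (Vec (Vec Nat 4 -> Nat) 1) (vcons (Vec Nat 4 -> Nat) 0 (fun (h : Vec Nat 4) => 3) (vnil (Vec Nat 4 -> Nat)))
the term's type:
  Eq (Vec (Vec Nat 4 -> Nat) 1) (vcons (Vec Nat 4 -> Nat) 0 (fun (h : Vec Nat 4) => 3) (vnil (Vec Nat 4 -> Nat))) (vcons (Vec Nat 4 -> Nat) 0 (fun (z : Vec Nat 4) => 3) (vnil (Vec Nat 4 -> Nat)))
normal-order step count: 0
started in normal form: yes


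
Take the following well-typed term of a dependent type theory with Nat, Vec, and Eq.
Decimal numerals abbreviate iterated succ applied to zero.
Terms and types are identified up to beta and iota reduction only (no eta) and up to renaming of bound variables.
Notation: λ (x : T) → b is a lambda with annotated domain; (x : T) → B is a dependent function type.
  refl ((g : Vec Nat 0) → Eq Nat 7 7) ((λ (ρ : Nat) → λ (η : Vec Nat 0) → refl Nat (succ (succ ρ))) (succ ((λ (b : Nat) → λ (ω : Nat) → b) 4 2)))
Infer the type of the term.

type:
  Eq ((g : Vec Nat 0) → Eq Nat 7 7) (λ (ρ : Vec Nat 0) → refl Nat 7) (λ (η : Vec Nat 0) → refl Nat 7)


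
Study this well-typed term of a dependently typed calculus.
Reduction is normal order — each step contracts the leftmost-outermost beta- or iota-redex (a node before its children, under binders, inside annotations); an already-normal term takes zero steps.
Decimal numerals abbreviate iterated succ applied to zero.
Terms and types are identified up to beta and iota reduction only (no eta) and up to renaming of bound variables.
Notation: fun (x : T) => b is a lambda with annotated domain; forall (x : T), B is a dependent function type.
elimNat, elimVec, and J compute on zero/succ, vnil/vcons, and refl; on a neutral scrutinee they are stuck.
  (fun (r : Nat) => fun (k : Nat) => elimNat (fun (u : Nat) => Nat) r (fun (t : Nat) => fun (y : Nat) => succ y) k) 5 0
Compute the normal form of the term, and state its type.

resulting normal form:
  5
inferred type:
  Nat
observation: 3 normal-order steps separate the term from its normal form.


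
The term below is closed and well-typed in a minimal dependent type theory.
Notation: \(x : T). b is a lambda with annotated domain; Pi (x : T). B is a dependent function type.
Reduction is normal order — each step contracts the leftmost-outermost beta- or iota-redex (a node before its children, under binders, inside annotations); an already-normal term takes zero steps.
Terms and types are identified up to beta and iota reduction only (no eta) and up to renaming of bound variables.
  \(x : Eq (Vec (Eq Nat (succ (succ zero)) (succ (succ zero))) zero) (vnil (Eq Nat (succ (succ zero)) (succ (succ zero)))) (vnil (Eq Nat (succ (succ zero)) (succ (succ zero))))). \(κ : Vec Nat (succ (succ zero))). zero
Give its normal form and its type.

reduced normal form:
  \(x : Eq (Vec (Eq Nat (succ (succ zero)) (succ (succ zero))) zero) (vnil (Eq Nat (succ (succ zero)) (succ (succ zero)))) (vnil (Eq Nat (succ (succ zero)) (succ (succ zero))))). \(κ : Vec Nat (succ (succ zero))). zero
type:
  Pi (x : Eq (Vec (Eq Nat (succ (succ zero)) (succ (succ zero))) zero) (vnil (Eq Nat (succ (succ zero)) (succ (succ zero)))) (vnil (Eq Nat (succ (succ zero)) (succ (succ zero))))). Pi (κ : Vec Nat (succ (succ zero))). Nat
observation: the term is already in normal form.


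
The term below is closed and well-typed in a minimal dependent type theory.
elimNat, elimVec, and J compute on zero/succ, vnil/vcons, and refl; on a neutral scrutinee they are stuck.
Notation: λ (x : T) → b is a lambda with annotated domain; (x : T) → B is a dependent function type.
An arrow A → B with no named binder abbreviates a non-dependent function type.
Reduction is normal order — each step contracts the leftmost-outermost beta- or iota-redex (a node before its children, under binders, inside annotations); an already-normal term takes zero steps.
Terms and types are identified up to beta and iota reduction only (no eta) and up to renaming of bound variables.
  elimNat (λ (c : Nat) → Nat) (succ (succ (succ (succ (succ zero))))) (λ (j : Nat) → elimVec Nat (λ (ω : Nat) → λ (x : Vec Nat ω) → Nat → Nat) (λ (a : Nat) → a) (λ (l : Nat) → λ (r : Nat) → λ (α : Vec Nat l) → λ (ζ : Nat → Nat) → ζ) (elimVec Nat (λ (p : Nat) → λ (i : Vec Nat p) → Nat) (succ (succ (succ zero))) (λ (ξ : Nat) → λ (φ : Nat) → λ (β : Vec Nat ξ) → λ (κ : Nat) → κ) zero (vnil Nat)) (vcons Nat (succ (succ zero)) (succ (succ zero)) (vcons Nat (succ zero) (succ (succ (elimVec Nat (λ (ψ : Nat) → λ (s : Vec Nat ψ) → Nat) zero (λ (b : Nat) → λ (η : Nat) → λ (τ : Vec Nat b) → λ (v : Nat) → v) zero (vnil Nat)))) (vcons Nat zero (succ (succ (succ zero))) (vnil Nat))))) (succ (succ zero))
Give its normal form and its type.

normal form:
  succ (succ (succ (succ (succ zero))))
the term's type:
  Nat
observation: the term reaches its normal form after 39 normal-order steps.


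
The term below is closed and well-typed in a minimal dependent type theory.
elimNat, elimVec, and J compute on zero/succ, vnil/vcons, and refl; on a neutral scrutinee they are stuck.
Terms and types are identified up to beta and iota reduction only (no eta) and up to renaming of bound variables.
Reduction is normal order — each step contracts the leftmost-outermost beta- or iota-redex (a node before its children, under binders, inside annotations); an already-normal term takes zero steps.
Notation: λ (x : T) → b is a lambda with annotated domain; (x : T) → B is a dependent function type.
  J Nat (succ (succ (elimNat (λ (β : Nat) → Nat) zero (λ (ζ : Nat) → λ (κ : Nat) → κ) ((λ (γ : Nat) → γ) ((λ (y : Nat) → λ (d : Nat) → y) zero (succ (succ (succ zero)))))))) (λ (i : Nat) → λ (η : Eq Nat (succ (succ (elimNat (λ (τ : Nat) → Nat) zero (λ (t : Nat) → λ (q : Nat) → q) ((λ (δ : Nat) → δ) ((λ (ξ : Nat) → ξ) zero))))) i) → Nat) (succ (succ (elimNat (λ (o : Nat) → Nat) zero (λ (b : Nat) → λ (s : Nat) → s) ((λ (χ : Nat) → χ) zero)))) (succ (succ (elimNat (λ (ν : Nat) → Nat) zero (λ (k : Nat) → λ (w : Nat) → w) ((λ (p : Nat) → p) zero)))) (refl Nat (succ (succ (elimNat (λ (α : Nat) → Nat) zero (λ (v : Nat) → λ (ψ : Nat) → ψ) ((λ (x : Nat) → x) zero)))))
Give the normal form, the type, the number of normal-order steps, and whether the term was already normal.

reduced normal form:
  succ (succ zero)
inferred type:
  Nat
steps to reach normal form (normal order): 3
already normal: no
first redex: a J iota-redex


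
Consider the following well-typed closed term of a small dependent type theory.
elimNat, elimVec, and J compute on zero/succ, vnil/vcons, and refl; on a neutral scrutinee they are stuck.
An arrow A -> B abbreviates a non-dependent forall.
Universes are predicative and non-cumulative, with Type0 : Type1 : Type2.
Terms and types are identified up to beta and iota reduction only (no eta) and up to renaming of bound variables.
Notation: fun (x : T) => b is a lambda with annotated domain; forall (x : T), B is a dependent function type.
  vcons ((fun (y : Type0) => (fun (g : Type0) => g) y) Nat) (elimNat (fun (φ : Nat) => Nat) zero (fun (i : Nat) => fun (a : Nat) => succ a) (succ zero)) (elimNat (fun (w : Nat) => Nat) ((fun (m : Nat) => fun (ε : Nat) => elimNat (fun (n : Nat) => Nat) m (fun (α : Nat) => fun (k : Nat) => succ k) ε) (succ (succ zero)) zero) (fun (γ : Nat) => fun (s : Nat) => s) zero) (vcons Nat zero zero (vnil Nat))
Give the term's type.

the term's type:
  Vec Nat (succ (succ zero))


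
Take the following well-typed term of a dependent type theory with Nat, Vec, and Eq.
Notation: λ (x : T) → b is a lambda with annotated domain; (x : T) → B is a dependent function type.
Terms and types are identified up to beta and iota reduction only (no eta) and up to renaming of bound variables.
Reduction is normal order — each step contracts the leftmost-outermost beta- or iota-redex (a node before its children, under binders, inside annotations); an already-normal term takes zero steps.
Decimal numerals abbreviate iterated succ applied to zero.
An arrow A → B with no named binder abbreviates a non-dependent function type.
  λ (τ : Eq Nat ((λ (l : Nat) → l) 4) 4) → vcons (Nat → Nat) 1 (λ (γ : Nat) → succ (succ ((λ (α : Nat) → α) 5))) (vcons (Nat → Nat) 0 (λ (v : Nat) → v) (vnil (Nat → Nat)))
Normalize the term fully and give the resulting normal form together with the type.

resulting normal form:
  λ (τ : Eq Nat 4 4) → vcons (Nat → Nat) 1 (λ (l : Nat) → 7) (vcons (Nat → Nat) 0 (λ (γ : Nat) → γ) (vnil (Nat → Nat)))
inferred type:
  Eq Nat 4 4 → Vec (Nat → Nat) 2


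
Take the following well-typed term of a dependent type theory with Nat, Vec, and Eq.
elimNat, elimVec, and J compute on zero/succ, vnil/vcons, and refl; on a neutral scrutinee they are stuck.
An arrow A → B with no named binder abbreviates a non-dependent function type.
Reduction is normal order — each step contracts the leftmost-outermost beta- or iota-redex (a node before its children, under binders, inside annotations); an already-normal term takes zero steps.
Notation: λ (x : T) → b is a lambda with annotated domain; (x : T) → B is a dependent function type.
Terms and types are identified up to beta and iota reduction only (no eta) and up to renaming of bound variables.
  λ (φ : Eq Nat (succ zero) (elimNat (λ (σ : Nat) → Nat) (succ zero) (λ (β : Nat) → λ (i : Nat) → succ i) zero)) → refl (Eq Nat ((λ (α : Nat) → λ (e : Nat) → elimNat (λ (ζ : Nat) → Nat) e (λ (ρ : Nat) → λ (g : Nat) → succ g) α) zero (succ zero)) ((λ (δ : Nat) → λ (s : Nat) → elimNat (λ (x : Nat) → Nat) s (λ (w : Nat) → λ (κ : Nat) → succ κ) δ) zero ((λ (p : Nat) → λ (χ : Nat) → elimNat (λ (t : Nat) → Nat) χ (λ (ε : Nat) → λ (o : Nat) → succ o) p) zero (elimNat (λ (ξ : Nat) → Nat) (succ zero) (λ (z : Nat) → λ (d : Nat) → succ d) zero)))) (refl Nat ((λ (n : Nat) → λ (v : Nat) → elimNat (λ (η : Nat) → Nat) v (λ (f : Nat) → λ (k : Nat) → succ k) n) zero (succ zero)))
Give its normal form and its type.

normal form:
  λ (φ : Eq Nat (succ zero) (succ zero)) → refl (Eq Nat (succ zero) (succ zero)) (refl Nat (succ zero))
type:
  Eq Nat (succ zero) (succ zero) → Eq (Eq Nat (succ zero) (succ zero)) (refl Nat (succ zero)) (refl Nat (succ zero))
observation: the term reaches its normal form after 14 normal-order steps.


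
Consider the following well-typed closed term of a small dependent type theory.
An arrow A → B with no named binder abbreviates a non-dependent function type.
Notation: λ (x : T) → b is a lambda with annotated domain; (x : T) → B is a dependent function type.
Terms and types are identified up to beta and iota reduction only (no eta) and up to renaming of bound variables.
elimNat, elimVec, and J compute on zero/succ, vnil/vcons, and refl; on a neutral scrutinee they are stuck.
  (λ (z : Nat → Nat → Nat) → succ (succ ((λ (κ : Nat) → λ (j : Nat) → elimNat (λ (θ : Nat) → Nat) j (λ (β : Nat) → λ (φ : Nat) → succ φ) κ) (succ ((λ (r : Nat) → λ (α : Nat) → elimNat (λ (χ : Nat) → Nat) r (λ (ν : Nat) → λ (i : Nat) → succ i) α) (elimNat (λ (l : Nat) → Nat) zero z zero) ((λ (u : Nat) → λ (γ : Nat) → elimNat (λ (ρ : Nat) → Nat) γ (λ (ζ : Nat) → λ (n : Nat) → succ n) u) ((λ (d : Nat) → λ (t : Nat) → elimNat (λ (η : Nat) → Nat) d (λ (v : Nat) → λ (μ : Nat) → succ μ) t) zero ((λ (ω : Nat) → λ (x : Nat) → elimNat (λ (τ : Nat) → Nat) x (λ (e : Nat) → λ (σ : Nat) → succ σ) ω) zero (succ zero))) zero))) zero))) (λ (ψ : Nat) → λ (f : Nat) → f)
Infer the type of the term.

type:
  Nat


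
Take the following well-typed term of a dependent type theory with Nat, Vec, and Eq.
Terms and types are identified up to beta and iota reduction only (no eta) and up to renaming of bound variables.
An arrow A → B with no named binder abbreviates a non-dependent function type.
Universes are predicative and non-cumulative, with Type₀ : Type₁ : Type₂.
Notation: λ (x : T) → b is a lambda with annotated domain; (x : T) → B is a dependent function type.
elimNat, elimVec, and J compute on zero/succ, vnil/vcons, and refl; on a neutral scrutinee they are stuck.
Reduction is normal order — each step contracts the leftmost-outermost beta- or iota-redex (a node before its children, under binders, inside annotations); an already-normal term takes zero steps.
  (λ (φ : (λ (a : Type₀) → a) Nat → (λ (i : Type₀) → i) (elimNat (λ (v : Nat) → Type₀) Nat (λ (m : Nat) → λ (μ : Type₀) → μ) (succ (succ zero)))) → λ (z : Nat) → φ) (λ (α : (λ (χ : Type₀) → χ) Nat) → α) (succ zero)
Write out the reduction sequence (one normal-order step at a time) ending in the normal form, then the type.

normal-order reduction sequence:
  (λ (φ : (λ (a : Type₀) → a) Nat → (λ (i : Type₀) → i) (elimNat (λ (v : Nat) → Type₀) Nat (λ (m : Nat) → λ (μ : Type₀) → μ) (succ (succ zero)))) → λ (z : Nat) → φ) (λ (α : (λ (χ : Type₀) → χ) Nat) → α) (succ zero)
  ~> (λ (φ : Nat) → λ (a : (λ (i : Type₀) → i) Nat) → a) (succ zero)
  ~> λ (φ : (λ (a : Type₀) → a) Nat) → φ
  ~> λ (φ : Nat) → φ
inferred type:
  Nat → Nat


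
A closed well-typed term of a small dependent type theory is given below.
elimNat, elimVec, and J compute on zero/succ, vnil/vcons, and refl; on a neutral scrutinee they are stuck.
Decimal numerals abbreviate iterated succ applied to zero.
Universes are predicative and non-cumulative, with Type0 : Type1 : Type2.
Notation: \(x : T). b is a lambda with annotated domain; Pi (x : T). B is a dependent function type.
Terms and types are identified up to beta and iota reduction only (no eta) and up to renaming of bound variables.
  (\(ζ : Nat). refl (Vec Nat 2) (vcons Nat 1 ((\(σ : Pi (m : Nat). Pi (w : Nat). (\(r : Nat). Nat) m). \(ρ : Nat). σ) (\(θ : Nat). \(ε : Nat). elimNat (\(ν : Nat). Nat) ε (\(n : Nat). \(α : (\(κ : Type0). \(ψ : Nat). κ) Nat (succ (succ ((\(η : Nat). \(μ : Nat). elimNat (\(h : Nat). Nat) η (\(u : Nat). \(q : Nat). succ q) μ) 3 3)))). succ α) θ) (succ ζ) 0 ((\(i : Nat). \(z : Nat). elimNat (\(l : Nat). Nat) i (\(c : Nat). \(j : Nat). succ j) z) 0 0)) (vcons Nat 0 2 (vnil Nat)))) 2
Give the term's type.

inferred type:
  Eq (Vec Nat 2) (vcons Nat 1 0 (vcons Nat 0 2 (vnil Nat))) (vcons Nat 1 0 (vcons Nat 0 2 (vnil Nat)))


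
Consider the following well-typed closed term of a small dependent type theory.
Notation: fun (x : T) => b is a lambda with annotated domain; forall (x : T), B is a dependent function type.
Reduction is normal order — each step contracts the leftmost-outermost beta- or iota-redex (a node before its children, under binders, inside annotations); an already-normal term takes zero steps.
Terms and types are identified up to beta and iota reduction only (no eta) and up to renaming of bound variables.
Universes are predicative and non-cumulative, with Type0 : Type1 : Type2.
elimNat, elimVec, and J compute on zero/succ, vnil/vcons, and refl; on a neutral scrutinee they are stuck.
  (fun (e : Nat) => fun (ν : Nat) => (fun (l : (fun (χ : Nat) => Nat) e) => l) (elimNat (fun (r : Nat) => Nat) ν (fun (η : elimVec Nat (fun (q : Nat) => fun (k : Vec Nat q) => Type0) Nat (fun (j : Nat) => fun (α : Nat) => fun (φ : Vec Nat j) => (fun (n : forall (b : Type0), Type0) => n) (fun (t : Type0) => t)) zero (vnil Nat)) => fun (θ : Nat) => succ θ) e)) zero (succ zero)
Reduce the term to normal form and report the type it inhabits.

normal form:
  succ zero
type:
  Nat


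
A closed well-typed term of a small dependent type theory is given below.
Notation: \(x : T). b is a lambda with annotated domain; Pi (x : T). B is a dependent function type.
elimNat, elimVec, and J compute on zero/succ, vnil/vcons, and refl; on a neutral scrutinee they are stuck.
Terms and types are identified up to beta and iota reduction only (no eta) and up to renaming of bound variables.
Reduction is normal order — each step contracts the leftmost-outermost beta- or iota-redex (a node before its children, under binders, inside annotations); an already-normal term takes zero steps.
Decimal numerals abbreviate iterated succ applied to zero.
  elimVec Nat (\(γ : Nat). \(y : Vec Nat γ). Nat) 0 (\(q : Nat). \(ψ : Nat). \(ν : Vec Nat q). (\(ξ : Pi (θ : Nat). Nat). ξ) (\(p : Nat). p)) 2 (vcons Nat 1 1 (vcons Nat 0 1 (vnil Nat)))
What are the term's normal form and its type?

resulting normal form:
  0
type:
  Nat
observation: normalization takes exactly 13 steps under the normal-order strategy.


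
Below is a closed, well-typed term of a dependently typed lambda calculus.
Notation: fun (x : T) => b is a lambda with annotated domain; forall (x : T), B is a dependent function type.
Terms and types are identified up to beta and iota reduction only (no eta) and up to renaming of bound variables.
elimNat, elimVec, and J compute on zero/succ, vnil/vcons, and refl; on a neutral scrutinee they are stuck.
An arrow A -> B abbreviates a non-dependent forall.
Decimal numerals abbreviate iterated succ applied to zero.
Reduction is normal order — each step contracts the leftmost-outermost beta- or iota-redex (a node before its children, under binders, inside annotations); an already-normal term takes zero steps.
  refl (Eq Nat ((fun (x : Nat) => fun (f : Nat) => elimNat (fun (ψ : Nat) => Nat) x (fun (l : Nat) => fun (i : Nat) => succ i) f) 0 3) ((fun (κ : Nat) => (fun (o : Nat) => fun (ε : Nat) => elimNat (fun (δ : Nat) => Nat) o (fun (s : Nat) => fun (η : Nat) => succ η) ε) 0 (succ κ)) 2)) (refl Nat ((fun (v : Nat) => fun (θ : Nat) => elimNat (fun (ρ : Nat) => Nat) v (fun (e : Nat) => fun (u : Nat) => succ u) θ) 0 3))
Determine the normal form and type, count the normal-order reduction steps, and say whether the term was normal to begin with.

reduced normal form:
  refl (Eq Nat 3 3) (refl Nat 3)
the term's type:
  Eq (Eq Nat 3 3) (refl Nat 3) (refl Nat 3)
normal-order step count: 37
already normal: no
first contracted redex: a beta-redex


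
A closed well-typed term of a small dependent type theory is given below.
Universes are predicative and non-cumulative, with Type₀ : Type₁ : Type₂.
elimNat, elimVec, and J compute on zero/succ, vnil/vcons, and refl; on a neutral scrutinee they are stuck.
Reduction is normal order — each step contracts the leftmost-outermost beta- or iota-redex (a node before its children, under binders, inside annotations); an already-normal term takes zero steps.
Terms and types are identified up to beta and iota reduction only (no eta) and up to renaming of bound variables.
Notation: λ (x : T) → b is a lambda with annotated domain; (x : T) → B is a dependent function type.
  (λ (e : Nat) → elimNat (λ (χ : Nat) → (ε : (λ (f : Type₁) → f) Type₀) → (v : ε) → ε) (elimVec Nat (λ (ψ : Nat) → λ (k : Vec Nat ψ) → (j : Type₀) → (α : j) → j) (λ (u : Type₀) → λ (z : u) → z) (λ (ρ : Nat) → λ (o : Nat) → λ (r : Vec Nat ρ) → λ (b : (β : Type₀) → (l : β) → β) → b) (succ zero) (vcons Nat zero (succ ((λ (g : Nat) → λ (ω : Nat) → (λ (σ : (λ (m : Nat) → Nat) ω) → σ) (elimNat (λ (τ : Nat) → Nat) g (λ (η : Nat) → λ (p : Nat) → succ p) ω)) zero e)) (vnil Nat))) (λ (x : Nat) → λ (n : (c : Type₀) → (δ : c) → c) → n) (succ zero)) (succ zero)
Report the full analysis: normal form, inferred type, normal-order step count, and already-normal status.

reduced normal form:
  λ (e : Type₀) → λ (χ : e) → χ
the term's type:
  (e : Type₀) → (χ : e) → e
steps to reach normal form (normal order): 11
term was already normal: no
first redex: a beta-redex


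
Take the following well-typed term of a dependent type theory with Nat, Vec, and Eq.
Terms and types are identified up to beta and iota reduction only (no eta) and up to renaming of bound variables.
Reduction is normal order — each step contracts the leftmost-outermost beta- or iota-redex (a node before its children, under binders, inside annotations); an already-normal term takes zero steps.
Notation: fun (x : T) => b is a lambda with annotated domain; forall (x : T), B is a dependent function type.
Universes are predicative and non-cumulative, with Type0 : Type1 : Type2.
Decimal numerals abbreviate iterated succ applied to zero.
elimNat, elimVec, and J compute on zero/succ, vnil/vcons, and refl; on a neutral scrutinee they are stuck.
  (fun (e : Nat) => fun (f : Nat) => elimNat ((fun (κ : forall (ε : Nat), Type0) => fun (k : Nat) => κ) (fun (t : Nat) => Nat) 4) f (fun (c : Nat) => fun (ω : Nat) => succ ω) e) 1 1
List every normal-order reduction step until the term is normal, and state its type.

normal-order reduction:
  (fun (e : Nat) => fun (f : Nat) => elimNat ((fun (κ : forall (ε : Nat), Type0) => fun (k : Nat) => κ) (fun (t : Nat) => Nat) 4) f (fun (c : Nat) => fun (ω : Nat) => succ ω) e) 1 1
  ~> (fun (e : Nat) => elimNat ((fun (f : forall (κ : Nat), Type0) => fun (ε : Nat) => f) (fun (k : Nat) => Nat) 4) e (fun (t : Nat) => fun (c : Nat) => succ c) 1) 1
  ~> elimNat ((fun (e : forall (f : Nat), Type0) => fun (κ : Nat) => e) (fun (ε : Nat) => Nat) 4) 1 (fun (k : Nat) => fun (t : Nat) => succ t) 1
  ~> (fun (e : Nat) => fun (f : Nat) => succ f) 0 (elimNat ((fun (κ : forall (ε : Nat), Type0) => fun (k : Nat) => κ) (fun (t : Nat) => Nat) 4) 1 (fun (c : Nat) => fun (ω : Nat) => succ ω) 0)
  ~> (fun (e : Nat) => succ e) (elimNat ((fun (f : forall (κ : Nat), Type0) => fun (ε : Nat) => f) (fun (k : Nat) => Nat) 4) 1 (fun (t : Nat) => fun (c : Nat) => succ c) 0)
  ~> succ (elimNat ((fun (e : forall (f : Nat), Type0) => fun (κ : Nat) => e) (fun (ε : Nat) => Nat) 4) 1 (fun (k : Nat) => fun (t : Nat) => succ t) 0)
  ~> 2
inferred type:
  Nat


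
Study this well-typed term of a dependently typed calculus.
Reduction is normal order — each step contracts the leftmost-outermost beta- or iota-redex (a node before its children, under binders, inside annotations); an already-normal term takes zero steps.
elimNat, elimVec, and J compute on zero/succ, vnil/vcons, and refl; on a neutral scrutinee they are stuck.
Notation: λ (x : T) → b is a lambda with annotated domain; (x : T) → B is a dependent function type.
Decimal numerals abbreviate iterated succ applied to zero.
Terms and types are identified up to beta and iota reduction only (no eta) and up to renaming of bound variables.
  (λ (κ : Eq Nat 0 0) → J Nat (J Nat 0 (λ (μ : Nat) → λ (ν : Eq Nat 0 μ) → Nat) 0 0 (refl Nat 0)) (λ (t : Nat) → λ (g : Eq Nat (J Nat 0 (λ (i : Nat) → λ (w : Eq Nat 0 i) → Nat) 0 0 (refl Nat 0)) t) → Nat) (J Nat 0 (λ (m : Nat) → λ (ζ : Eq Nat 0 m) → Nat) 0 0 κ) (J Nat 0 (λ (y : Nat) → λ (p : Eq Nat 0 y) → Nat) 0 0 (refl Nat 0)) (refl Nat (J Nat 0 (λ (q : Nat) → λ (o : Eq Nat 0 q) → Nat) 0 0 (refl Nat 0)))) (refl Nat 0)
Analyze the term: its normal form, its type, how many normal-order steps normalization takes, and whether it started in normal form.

resulting normal form:
  0
inferred type:
  Nat
normal-order step count: 3
started in normal form: no
first contracted redex: a beta-redex


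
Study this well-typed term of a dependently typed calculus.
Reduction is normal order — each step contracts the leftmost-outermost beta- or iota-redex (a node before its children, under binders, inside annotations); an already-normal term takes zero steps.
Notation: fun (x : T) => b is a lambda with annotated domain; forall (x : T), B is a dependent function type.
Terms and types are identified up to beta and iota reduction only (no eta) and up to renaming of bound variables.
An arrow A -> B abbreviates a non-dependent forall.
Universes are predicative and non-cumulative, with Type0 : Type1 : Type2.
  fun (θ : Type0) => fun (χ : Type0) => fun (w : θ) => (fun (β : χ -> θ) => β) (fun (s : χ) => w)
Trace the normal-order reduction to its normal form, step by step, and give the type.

reduction (normal order):
  fun (θ : Type0) => fun (χ : Type0) => fun (w : θ) => (fun (β : χ -> θ) => β) (fun (s : χ) => w)
  ~> fun (θ : Type0) => fun (χ : Type0) => fun (w : θ) => fun (β : χ) => w
inferred type:
  forall (θ : Type0), forall (χ : Type0), θ -> χ -> θ


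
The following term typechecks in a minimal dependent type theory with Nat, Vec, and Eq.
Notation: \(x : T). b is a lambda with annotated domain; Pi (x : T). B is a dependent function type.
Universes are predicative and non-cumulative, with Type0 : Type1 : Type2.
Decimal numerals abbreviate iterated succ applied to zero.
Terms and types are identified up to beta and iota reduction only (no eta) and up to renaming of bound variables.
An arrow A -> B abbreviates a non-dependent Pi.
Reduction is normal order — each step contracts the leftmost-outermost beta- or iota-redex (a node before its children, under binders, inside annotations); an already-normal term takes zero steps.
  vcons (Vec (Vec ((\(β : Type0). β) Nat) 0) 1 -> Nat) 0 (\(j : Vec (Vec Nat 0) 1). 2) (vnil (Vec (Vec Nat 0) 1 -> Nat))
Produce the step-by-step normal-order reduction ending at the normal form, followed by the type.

normal-order reduction sequence:
  vcons (Vec (Vec ((\(β : Type0). β) Nat) 0) 1 -> Nat) 0 (\(j : Vec (Vec Nat 0) 1). 2) (vnil (Vec (Vec Nat 0) 1 -> Nat))
  ~> vcons (Vec (Vec Nat 0) 1 -> Nat) 0 (\(β : Vec (Vec Nat 0) 1). 2) (vnil (Vec (Vec Nat 0) 1 -> Nat))
type:
  Vec (Vec (Vec Nat 0) 1 -> Nat) 1


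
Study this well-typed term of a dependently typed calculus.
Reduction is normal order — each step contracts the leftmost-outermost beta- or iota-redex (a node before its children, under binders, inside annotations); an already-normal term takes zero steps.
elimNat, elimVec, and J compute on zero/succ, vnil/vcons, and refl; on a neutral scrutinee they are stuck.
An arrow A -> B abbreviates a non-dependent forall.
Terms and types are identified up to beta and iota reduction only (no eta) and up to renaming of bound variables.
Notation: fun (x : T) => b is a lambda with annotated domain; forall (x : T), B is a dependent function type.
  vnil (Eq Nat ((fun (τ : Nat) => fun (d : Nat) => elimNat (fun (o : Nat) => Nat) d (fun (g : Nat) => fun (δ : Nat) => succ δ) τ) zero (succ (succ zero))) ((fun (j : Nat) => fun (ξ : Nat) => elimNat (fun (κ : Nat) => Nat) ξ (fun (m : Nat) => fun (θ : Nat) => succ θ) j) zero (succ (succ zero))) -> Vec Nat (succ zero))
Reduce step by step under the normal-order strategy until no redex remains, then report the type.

normal-order reduction:
  vnil (Eq Nat ((fun (τ : Nat) => fun (d : Nat) => elimNat (fun (o : Nat) => Nat) d (fun (g : Nat) => fun (δ : Nat) => succ δ) τ) zero (succ (succ zero))) ((fun (j : Nat) => fun (ξ : Nat) => elimNat (fun (κ : Nat) => Nat) ξ (fun (m : Nat) => fun (θ : Nat) => succ θ) j) zero (succ (succ zero))) -> Vec Nat (succ zero))
  ~> vnil (Eq Nat ((fun (τ : Nat) => elimNat (fun (d : Nat) => Nat) τ (fun (o : Nat) => fun (g : Nat) => succ g) zero) (succ (succ zero))) ((fun (δ : Nat) => fun (j : Nat) => elimNat (fun (ξ : Nat) => Nat) j (fun (κ : Nat) => fun (m : Nat) => succ m) δ) zero (succ (succ zero))) -> Vec Nat (succ zero))
  ~> vnil (Eq Nat (elimNat (fun (τ : Nat) => Nat) (succ (succ zero)) (fun (d : Nat) => fun (o : Nat) => succ o) zero) ((fun (g : Nat) => fun (δ : Nat) => elimNat (fun (j : Nat) => Nat) δ (fun (ξ : Nat) => fun (κ : Nat) => succ κ) g) zero (succ (succ zero))) -> Vec Nat (succ zero))
  ~> vnil (Eq Nat (succ (succ zero)) ((fun (τ : Nat) => fun (d : Nat) => elimNat (fun (o : Nat) => Nat) d (fun (g : Nat) => fun (δ : Nat) => succ δ) τ) zero (succ (succ zero))) -> Vec Nat (succ zero))
  ~> vnil (Eq Nat (succ (succ zero)) ((fun (τ : Nat) => elimNat (fun (d : Nat) => Nat) τ (fun (o : Nat) => fun (g : Nat) => succ g) zero) (succ (succ zero))) -> Vec Nat (succ zero))
  ~> vnil (Eq Nat (succ (succ zero)) (elimNat (fun (τ : Nat) => Nat) (succ (succ zero)) (fun (d : Nat) => fun (o : Nat) => succ o) zero) -> Vec Nat (succ zero))
  ~> vnil (Eq Nat (succ (succ zero)) (succ (succ zero)) -> Vec Nat (succ zero))
inferred type:
  Vec (Eq Nat (succ (succ zero)) (succ (succ zero)) -> Vec Nat (succ zero)) zero


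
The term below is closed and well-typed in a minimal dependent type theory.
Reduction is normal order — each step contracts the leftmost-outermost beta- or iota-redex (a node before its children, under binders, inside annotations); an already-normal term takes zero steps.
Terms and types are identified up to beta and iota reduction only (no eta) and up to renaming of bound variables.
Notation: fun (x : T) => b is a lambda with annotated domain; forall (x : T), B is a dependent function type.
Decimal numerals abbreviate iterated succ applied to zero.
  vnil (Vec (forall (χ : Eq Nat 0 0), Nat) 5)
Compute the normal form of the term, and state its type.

reduced normal form:
  vnil (Vec (forall (χ : Eq Nat 0 0), Nat) 5)
type:
  Vec (Vec (forall (χ : Eq Nat 0 0), Nat) 5) 0
observation: the term is already in normal form.


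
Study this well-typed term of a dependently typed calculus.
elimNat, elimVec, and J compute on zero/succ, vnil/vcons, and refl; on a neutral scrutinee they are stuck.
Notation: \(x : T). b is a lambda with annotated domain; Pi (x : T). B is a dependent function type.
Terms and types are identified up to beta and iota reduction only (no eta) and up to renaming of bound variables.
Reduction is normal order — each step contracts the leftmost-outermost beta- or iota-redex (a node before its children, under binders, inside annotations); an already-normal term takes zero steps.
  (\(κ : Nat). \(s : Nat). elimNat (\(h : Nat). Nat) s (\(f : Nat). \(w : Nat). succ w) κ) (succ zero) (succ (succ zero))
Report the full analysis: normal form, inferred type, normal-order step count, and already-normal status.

normal form:
  succ (succ (succ zero))
type:
  Nat
steps to reach normal form (normal order): 6
term was already normal: no
first contracted redex: a beta-redex


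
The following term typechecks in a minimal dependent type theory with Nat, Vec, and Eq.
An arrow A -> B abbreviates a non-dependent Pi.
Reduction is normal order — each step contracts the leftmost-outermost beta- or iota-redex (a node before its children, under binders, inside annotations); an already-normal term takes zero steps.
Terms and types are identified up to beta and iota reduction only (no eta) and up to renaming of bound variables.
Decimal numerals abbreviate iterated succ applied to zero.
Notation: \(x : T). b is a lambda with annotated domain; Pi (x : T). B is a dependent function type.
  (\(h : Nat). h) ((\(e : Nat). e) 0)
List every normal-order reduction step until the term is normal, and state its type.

normal-order reduction:
  (\(h : Nat). h) ((\(e : Nat). e) 0)
  ~> (\(h : Nat). h) 0
  ~> 0
type:
  Nat


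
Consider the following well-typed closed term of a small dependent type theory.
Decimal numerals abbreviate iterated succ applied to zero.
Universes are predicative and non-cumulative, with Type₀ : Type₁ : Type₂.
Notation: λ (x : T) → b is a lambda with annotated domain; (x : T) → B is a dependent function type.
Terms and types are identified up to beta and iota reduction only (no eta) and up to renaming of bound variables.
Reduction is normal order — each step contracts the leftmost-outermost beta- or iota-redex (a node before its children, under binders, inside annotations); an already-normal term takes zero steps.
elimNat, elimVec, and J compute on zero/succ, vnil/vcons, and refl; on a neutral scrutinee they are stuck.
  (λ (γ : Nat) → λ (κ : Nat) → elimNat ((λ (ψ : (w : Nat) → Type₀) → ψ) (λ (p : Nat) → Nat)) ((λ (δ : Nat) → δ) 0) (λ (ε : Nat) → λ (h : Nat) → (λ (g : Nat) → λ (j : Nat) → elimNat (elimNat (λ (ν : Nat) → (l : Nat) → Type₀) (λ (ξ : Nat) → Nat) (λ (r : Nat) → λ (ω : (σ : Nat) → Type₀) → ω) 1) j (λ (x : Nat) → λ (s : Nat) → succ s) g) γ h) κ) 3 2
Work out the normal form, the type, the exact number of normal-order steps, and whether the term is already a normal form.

normal form:
  6
type:
  Nat
reduction steps (normal order): 34
already normal: no
first redex: a beta-redex


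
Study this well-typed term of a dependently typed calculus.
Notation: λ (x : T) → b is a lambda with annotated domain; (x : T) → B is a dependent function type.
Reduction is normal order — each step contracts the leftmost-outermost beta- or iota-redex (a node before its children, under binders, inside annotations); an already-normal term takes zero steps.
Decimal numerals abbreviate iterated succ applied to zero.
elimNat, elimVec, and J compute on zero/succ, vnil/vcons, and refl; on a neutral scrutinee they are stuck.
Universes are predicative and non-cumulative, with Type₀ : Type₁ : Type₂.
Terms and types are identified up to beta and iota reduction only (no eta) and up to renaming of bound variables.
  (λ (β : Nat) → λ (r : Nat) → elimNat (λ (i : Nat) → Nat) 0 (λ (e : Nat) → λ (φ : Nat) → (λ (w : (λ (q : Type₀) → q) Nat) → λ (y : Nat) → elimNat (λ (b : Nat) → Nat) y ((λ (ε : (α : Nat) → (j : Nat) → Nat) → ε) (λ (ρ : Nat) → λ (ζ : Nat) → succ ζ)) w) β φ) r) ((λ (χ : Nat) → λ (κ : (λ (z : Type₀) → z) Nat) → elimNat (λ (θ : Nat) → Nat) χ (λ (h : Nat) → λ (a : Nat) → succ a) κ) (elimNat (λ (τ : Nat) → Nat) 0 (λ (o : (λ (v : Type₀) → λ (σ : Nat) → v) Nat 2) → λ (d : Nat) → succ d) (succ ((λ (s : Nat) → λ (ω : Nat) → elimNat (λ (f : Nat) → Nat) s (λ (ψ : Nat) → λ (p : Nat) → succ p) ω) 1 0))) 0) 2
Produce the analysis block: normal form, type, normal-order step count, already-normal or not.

normal form:
  4
inferred type:
  Nat
reduction steps (normal order): 59
already normal: no
first redex: a beta-redex


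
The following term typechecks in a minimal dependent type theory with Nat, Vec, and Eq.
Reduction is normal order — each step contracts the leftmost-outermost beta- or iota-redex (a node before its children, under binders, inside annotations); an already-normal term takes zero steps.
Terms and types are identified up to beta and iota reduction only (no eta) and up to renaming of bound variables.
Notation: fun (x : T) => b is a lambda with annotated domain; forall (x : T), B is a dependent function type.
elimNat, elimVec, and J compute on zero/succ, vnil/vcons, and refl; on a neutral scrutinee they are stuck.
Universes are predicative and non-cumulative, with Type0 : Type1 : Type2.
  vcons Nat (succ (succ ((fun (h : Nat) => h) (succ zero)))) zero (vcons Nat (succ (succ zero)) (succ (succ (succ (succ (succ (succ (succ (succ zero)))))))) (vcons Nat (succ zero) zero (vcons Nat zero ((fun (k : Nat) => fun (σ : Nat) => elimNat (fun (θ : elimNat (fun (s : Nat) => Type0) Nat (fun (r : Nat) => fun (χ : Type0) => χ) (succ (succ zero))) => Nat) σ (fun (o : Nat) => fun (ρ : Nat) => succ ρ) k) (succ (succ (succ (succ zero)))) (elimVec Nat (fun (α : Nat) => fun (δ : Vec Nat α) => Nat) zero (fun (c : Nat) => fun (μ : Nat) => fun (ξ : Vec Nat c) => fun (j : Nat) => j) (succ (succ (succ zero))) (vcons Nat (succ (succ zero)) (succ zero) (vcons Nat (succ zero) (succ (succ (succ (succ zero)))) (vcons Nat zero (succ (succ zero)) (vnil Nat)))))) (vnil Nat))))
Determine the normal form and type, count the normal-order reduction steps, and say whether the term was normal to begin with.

normal form:
  vcons Nat (succ (succ (succ zero))) zero (vcons Nat (succ (succ zero)) (succ (succ (succ (succ (succ (succ (succ (succ zero)))))))) (vcons Nat (succ zero) zero (vcons Nat zero (succ (succ (succ (succ zero)))) (vnil Nat))))
inferred type:
  Vec Nat (succ (succ (succ (succ zero))))
normal-order step count: 32
already normal: no
first contracted redex: a beta-redex
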